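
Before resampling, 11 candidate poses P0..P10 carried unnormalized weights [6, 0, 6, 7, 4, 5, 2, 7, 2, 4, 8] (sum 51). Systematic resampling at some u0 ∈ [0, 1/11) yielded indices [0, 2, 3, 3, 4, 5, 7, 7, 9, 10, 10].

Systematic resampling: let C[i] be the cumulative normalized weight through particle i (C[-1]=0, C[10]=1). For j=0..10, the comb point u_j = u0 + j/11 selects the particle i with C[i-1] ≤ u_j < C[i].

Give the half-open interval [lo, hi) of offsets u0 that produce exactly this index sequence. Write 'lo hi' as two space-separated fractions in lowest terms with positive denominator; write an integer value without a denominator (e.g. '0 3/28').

C = [2/17, 2/17, 4/17, 19/51, 23/51, 28/51, 10/17, 37/51, 13/17, 43/51, 1]
j=0 picked index 0: u0 ∈ [0, 2/17)
j=1 picked index 2: u0 ∈ [5/187, 27/187)
j=2 picked index 3: u0 ∈ [10/187, 107/561)
j=3 picked index 3: u0 ∈ [-7/187, 56/561)
j=4 picked index 4: u0 ∈ [5/561, 49/561)
j=5 picked index 5: u0 ∈ [-2/561, 53/561)
j=6 picked index 7: u0 ∈ [8/187, 101/561)
j=7 picked index 7: u0 ∈ [-9/187, 50/561)
j=8 picked index 9: u0 ∈ [7/187, 65/561)
j=9 picked index 10: u0 ∈ [14/561, 2/11)
j=10 picked index 10: u0 ∈ [-37/561, 1/11)
intersection: [10/187, 49/561)

10/187 49/561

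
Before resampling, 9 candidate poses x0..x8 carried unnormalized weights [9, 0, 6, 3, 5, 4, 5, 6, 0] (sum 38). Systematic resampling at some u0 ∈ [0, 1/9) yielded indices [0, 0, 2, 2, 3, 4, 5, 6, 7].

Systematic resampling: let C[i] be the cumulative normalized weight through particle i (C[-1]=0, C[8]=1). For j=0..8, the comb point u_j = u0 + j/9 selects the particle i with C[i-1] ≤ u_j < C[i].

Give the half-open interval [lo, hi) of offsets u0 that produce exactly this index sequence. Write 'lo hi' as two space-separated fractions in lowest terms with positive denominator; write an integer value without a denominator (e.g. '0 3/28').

5/342 5/171

C = [9/38, 9/38, 15/38, 9/19, 23/38, 27/38, 16/19, 1, 1]
j=0 picked index 0: u0 ∈ [0, 9/38)
j=1 picked index 0: u0 ∈ [-1/9, 43/342)
j=2 picked index 2: u0 ∈ [5/342, 59/342)
j=3 picked index 2: u0 ∈ [-11/114, 7/114)
j=4 picked index 3: u0 ∈ [-17/342, 5/171)
j=5 picked index 4: u0 ∈ [-14/171, 17/342)
j=6 picked index 5: u0 ∈ [-7/114, 5/114)
j=7 picked index 6: u0 ∈ [-23/342, 11/171)
j=8 picked index 7: u0 ∈ [-8/171, 1/9)
intersection: [5/342, 5/171)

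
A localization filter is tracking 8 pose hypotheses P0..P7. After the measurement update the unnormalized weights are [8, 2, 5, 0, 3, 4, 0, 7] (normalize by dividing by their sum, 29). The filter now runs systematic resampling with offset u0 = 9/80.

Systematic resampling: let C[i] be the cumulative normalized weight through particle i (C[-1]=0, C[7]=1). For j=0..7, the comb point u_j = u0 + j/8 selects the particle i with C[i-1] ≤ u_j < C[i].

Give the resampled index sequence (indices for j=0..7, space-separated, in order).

C = [8/29, 10/29, 15/29, 15/29, 18/29, 22/29, 22/29, 1]
j=0: u_0=9/80 ∈ [0, 8/29) → index 0
j=1: u_1=19/80 ∈ [0, 8/29) → index 0
j=2: u_2=29/80 ∈ [10/29, 15/29) → index 2
j=3: u_3=39/80 ∈ [10/29, 15/29) → index 2
j=4: u_4=49/80 ∈ [15/29, 18/29) → index 4
j=5: u_5=59/80 ∈ [18/29, 22/29) → index 5
j=6: u_6=69/80 ∈ [22/29, 1) → index 7
j=7: u_7=79/80 ∈ [22/29, 1) → index 7

0 0 2 2 4 5 7 7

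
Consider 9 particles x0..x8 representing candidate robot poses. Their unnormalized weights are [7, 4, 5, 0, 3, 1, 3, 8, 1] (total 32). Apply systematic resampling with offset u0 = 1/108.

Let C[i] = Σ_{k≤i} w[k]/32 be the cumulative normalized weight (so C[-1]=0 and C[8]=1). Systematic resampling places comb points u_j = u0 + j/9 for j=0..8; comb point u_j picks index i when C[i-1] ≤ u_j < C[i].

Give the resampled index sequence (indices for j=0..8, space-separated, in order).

0 0 1 1 2 4 6 7 7

C = [7/32, 11/32, 1/2, 1/2, 19/32, 5/8, 23/32, 31/32, 1]
j=0: u_0=1/108 ∈ [0, 7/32) → index 0
j=1: u_1=13/108 ∈ [0, 7/32) → index 0
j=2: u_2=25/108 ∈ [7/32, 11/32) → index 1
j=3: u_3=37/108 ∈ [7/32, 11/32) → index 1
j=4: u_4=49/108 ∈ [11/32, 1/2) → index 2
j=5: u_5=61/108 ∈ [1/2, 19/32) → index 4
j=6: u_6=73/108 ∈ [5/8, 23/32) → index 6
j=7: u_7=85/108 ∈ [23/32, 31/32) → index 7
j=8: u_8=97/108 ∈ [23/32, 31/32) → index 7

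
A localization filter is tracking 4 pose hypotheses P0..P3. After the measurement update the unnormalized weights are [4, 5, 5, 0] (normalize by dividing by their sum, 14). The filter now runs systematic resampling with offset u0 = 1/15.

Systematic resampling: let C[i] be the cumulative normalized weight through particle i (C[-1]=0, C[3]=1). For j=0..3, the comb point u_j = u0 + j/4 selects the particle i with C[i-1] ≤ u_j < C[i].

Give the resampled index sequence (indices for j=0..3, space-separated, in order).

0 1 1 2

C = [2/7, 9/14, 1, 1]
j=0: u_0=1/15 ∈ [0, 2/7) → index 0
j=1: u_1=19/60 ∈ [2/7, 9/14) → index 1
j=2: u_2=17/30 ∈ [2/7, 9/14) → index 1
j=3: u_3=49/60 ∈ [9/14, 1) → index 2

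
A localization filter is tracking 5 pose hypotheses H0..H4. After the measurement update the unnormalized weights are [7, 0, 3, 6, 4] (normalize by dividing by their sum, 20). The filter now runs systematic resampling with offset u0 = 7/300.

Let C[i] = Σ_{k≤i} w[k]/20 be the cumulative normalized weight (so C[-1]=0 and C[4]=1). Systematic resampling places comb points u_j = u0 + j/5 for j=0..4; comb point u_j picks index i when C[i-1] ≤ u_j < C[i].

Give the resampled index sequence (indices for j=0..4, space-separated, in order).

C = [7/20, 7/20, 1/2, 4/5, 1]
j=0: u_0=7/300 ∈ [0, 7/20) → index 0
j=1: u_1=67/300 ∈ [0, 7/20) → index 0
j=2: u_2=127/300 ∈ [7/20, 1/2) → index 2
j=3: u_3=187/300 ∈ [1/2, 4/5) → index 3
j=4: u_4=247/300 ∈ [4/5, 1) → index 4

0 0 2 3 4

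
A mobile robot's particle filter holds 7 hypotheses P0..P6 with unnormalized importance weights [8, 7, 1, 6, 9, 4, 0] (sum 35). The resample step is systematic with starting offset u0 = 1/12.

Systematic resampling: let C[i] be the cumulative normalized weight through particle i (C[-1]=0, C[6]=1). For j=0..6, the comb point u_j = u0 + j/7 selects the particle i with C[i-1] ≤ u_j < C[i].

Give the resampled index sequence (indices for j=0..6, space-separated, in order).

C = [8/35, 3/7, 16/35, 22/35, 31/35, 1, 1]
j=0: u_0=1/12 ∈ [0, 8/35) → index 0
j=1: u_1=19/84 ∈ [0, 8/35) → index 0
j=2: u_2=31/84 ∈ [8/35, 3/7) → index 1
j=3: u_3=43/84 ∈ [16/35, 22/35) → index 3
j=4: u_4=55/84 ∈ [22/35, 31/35) → index 4
j=5: u_5=67/84 ∈ [22/35, 31/35) → index 4
j=6: u_6=79/84 ∈ [31/35, 1) → index 5

0 0 1 3 4 4 5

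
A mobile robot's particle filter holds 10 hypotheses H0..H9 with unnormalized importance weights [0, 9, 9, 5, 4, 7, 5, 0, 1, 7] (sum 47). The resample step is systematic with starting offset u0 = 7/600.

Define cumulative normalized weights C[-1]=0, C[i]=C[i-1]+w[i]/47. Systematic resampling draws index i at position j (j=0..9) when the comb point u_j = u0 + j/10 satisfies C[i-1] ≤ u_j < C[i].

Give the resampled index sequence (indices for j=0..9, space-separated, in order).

1 1 2 2 3 4 5 5 6 9

C = [0, 9/47, 18/47, 23/47, 27/47, 34/47, 39/47, 39/47, 40/47, 1]
j=0: u_0=7/600 ∈ [0, 9/47) → index 1
j=1: u_1=67/600 ∈ [0, 9/47) → index 1
j=2: u_2=127/600 ∈ [9/47, 18/47) → index 2
j=3: u_3=187/600 ∈ [9/47, 18/47) → index 2
j=4: u_4=247/600 ∈ [18/47, 23/47) → index 3
j=5: u_5=307/600 ∈ [23/47, 27/47) → index 4
j=6: u_6=367/600 ∈ [27/47, 34/47) → index 5
j=7: u_7=427/600 ∈ [27/47, 34/47) → index 5
j=8: u_8=487/600 ∈ [34/47, 39/47) → index 6
j=9: u_9=547/600 ∈ [40/47, 1) → index 9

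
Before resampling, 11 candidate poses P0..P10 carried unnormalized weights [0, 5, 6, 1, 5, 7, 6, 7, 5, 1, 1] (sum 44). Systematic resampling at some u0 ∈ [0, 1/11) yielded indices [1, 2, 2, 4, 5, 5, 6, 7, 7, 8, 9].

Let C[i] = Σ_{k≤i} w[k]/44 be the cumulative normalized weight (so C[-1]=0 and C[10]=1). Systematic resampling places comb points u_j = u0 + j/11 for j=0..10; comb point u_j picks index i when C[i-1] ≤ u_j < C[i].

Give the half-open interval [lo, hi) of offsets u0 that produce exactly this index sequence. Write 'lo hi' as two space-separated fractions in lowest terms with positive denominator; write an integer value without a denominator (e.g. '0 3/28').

C = [0, 5/44, 1/4, 3/11, 17/44, 6/11, 15/22, 37/44, 21/22, 43/44, 1]
j=0 picked index 1: u0 ∈ [0, 5/44)
j=1 picked index 2: u0 ∈ [1/44, 7/44)
j=2 picked index 2: u0 ∈ [-3/44, 3/44)
j=3 picked index 4: u0 ∈ [0, 5/44)
j=4 picked index 5: u0 ∈ [1/44, 2/11)
j=5 picked index 5: u0 ∈ [-3/44, 1/11)
j=6 picked index 6: u0 ∈ [0, 3/22)
j=7 picked index 7: u0 ∈ [1/22, 9/44)
j=8 picked index 7: u0 ∈ [-1/22, 5/44)
j=9 picked index 8: u0 ∈ [1/44, 3/22)
j=10 picked index 9: u0 ∈ [1/22, 3/44)
intersection: [1/22, 3/44)

1/22 3/44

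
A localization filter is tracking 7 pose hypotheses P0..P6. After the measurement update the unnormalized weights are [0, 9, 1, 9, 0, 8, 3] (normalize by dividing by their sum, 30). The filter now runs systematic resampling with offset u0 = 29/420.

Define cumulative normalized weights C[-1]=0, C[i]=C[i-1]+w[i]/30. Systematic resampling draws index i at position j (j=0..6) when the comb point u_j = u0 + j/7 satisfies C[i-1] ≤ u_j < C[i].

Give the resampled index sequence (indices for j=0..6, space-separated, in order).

1 1 3 3 5 5 6

C = [0, 3/10, 1/3, 19/30, 19/30, 9/10, 1]
j=0: u_0=29/420 ∈ [0, 3/10) → index 1
j=1: u_1=89/420 ∈ [0, 3/10) → index 1
j=2: u_2=149/420 ∈ [1/3, 19/30) → index 3
j=3: u_3=209/420 ∈ [1/3, 19/30) → index 3
j=4: u_4=269/420 ∈ [19/30, 9/10) → index 5
j=5: u_5=47/60 ∈ [19/30, 9/10) → index 5
j=6: u_6=389/420 ∈ [9/10, 1) → index 6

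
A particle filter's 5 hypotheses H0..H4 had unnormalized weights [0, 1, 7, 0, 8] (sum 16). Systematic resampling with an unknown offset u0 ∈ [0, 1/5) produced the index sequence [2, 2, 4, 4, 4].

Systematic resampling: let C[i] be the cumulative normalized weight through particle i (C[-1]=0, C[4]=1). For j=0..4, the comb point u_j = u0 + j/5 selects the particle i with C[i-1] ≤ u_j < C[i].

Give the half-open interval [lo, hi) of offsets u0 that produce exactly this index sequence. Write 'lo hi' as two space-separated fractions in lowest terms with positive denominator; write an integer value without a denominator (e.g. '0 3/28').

C = [0, 1/16, 1/2, 1/2, 1]
j=0 picked index 2: u0 ∈ [1/16, 1/2)
j=1 picked index 2: u0 ∈ [-11/80, 3/10)
j=2 picked index 4: u0 ∈ [1/10, 3/5)
j=3 picked index 4: u0 ∈ [-1/10, 2/5)
j=4 picked index 4: u0 ∈ [-3/10, 1/5)
intersection: [1/10, 1/5)

1/10 1/5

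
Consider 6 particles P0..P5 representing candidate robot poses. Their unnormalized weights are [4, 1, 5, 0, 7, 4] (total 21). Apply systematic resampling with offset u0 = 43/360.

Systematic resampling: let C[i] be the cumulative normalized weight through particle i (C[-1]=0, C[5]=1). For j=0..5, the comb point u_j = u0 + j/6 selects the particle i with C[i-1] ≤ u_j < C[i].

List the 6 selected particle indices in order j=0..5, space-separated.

0 2 2 4 4 5

C = [4/21, 5/21, 10/21, 10/21, 17/21, 1]
j=0: u_0=43/360 ∈ [0, 4/21) → index 0
j=1: u_1=103/360 ∈ [5/21, 10/21) → index 2
j=2: u_2=163/360 ∈ [5/21, 10/21) → index 2
j=3: u_3=223/360 ∈ [10/21, 17/21) → index 4
j=4: u_4=283/360 ∈ [10/21, 17/21) → index 4
j=5: u_5=343/360 ∈ [17/21, 1) → index 5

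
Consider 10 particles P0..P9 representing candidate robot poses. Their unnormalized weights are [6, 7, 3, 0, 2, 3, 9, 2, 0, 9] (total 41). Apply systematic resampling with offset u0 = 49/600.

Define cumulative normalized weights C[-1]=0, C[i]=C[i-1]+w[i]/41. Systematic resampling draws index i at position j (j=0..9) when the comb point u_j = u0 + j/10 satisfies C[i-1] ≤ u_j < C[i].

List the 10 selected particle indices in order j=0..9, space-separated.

0 1 1 2 5 6 6 9 9 9

C = [6/41, 13/41, 16/41, 16/41, 18/41, 21/41, 30/41, 32/41, 32/41, 1]
j=0: u_0=49/600 ∈ [0, 6/41) → index 0
j=1: u_1=109/600 ∈ [6/41, 13/41) → index 1
j=2: u_2=169/600 ∈ [6/41, 13/41) → index 1
j=3: u_3=229/600 ∈ [13/41, 16/41) → index 2
j=4: u_4=289/600 ∈ [18/41, 21/41) → index 5
j=5: u_5=349/600 ∈ [21/41, 30/41) → index 6
j=6: u_6=409/600 ∈ [21/41, 30/41) → index 6
j=7: u_7=469/600 ∈ [32/41, 1) → index 9
j=8: u_8=529/600 ∈ [32/41, 1) → index 9
j=9: u_9=589/600 ∈ [32/41, 1) → index 9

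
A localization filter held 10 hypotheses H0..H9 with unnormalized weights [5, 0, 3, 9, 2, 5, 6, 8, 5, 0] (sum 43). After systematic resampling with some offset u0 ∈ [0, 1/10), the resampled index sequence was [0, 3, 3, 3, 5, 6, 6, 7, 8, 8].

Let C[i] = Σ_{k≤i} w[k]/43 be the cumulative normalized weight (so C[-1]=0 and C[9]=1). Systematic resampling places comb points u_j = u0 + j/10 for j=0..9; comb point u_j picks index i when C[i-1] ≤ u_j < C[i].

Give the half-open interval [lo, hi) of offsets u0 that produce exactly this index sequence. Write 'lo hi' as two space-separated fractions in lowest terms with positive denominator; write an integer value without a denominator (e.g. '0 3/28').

C = [5/43, 5/43, 8/43, 17/43, 19/43, 24/43, 30/43, 38/43, 1, 1]
j=0 picked index 0: u0 ∈ [0, 5/43)
j=1 picked index 3: u0 ∈ [37/430, 127/430)
j=2 picked index 3: u0 ∈ [-3/215, 42/215)
j=3 picked index 3: u0 ∈ [-49/430, 41/430)
j=4 picked index 5: u0 ∈ [9/215, 34/215)
j=5 picked index 6: u0 ∈ [5/86, 17/86)
j=6 picked index 6: u0 ∈ [-9/215, 21/215)
j=7 picked index 7: u0 ∈ [-1/430, 79/430)
j=8 picked index 8: u0 ∈ [18/215, 1/5)
j=9 picked index 8: u0 ∈ [-7/430, 1/10)
intersection: [37/430, 41/430)

37/430 41/430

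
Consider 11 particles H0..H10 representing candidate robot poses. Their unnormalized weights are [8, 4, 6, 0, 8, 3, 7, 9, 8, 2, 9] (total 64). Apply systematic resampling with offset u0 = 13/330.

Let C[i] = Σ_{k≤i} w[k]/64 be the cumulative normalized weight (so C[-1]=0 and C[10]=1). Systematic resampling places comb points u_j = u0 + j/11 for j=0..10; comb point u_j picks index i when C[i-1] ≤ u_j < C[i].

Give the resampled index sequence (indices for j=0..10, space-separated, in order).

0 1 2 4 4 6 7 7 8 9 10

C = [1/8, 3/16, 9/32, 9/32, 13/32, 29/64, 9/16, 45/64, 53/64, 55/64, 1]
j=0: u_0=13/330 ∈ [0, 1/8) → index 0
j=1: u_1=43/330 ∈ [1/8, 3/16) → index 1
j=2: u_2=73/330 ∈ [3/16, 9/32) → index 2
j=3: u_3=103/330 ∈ [9/32, 13/32) → index 4
j=4: u_4=133/330 ∈ [9/32, 13/32) → index 4
j=5: u_5=163/330 ∈ [29/64, 9/16) → index 6
j=6: u_6=193/330 ∈ [9/16, 45/64) → index 7
j=7: u_7=223/330 ∈ [9/16, 45/64) → index 7
j=8: u_8=23/30 ∈ [45/64, 53/64) → index 8
j=9: u_9=283/330 ∈ [53/64, 55/64) → index 9
j=10: u_10=313/330 ∈ [55/64, 1) → index 10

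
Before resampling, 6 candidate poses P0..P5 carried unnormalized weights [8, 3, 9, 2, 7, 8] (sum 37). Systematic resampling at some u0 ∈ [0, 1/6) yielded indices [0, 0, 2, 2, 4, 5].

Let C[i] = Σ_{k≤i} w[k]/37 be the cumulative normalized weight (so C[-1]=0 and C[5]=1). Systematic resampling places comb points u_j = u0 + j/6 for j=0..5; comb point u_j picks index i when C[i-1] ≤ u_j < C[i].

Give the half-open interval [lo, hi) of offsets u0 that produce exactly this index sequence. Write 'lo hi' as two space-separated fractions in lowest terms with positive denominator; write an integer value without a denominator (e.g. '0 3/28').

0 3/74

C = [8/37, 11/37, 20/37, 22/37, 29/37, 1]
j=0 picked index 0: u0 ∈ [0, 8/37)
j=1 picked index 0: u0 ∈ [-1/6, 11/222)
j=2 picked index 2: u0 ∈ [-4/111, 23/111)
j=3 picked index 2: u0 ∈ [-15/74, 3/74)
j=4 picked index 4: u0 ∈ [-8/111, 13/111)
j=5 picked index 5: u0 ∈ [-11/222, 1/6)
intersection: [0, 3/74)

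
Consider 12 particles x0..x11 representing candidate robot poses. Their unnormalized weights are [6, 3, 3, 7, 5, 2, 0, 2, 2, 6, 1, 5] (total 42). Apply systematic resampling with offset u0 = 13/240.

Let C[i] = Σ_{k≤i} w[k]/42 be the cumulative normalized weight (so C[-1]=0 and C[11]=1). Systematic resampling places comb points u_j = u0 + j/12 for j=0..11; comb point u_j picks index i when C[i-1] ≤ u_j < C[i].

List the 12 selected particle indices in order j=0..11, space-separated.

C = [1/7, 3/14, 2/7, 19/42, 4/7, 13/21, 13/21, 2/3, 5/7, 6/7, 37/42, 1]
j=0: u_0=13/240 ∈ [0, 1/7) → index 0
j=1: u_1=11/80 ∈ [0, 1/7) → index 0
j=2: u_2=53/240 ∈ [3/14, 2/7) → index 2
j=3: u_3=73/240 ∈ [2/7, 19/42) → index 3
j=4: u_4=31/80 ∈ [2/7, 19/42) → index 3
j=5: u_5=113/240 ∈ [19/42, 4/7) → index 4
j=6: u_6=133/240 ∈ [19/42, 4/7) → index 4
j=7: u_7=51/80 ∈ [13/21, 2/3) → index 7
j=8: u_8=173/240 ∈ [5/7, 6/7) → index 9
j=9: u_9=193/240 ∈ [5/7, 6/7) → index 9
j=10: u_10=71/80 ∈ [37/42, 1) → index 11
j=11: u_11=233/240 ∈ [37/42, 1) → index 11

0 0 2 3 3 4 4 7 9 9 11 11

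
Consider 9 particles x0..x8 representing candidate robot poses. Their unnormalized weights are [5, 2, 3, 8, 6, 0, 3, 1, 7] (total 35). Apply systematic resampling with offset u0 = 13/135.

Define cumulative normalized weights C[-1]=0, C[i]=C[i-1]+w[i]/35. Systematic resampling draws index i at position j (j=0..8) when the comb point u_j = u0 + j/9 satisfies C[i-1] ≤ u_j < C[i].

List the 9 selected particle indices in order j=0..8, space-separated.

C = [1/7, 1/5, 2/7, 18/35, 24/35, 24/35, 27/35, 4/5, 1]
j=0: u_0=13/135 ∈ [0, 1/7) → index 0
j=1: u_1=28/135 ∈ [1/5, 2/7) → index 2
j=2: u_2=43/135 ∈ [2/7, 18/35) → index 3
j=3: u_3=58/135 ∈ [2/7, 18/35) → index 3
j=4: u_4=73/135 ∈ [18/35, 24/35) → index 4
j=5: u_5=88/135 ∈ [18/35, 24/35) → index 4
j=6: u_6=103/135 ∈ [24/35, 27/35) → index 6
j=7: u_7=118/135 ∈ [4/5, 1) → index 8
j=8: u_8=133/135 ∈ [4/5, 1) → index 8

0 2 3 3 4 4 6 8 8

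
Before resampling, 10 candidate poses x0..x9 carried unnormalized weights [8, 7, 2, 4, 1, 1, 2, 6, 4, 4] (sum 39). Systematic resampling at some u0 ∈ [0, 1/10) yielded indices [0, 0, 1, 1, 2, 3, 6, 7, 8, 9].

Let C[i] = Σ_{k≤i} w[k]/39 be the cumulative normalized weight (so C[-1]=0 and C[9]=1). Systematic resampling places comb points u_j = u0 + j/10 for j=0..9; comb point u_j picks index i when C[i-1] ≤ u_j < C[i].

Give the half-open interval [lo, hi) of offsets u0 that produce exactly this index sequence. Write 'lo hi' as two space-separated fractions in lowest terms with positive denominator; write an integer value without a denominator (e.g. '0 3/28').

C = [8/39, 5/13, 17/39, 7/13, 22/39, 23/39, 25/39, 31/39, 35/39, 1]
j=0 picked index 0: u0 ∈ [0, 8/39)
j=1 picked index 0: u0 ∈ [-1/10, 41/390)
j=2 picked index 1: u0 ∈ [1/195, 12/65)
j=3 picked index 1: u0 ∈ [-37/390, 11/130)
j=4 picked index 2: u0 ∈ [-1/65, 7/195)
j=5 picked index 3: u0 ∈ [-5/78, 1/26)
j=6 picked index 6: u0 ∈ [-2/195, 8/195)
j=7 picked index 7: u0 ∈ [-23/390, 37/390)
j=8 picked index 8: u0 ∈ [-1/195, 19/195)
j=9 picked index 9: u0 ∈ [-1/390, 1/10)
intersection: [1/195, 7/195)

1/195 7/195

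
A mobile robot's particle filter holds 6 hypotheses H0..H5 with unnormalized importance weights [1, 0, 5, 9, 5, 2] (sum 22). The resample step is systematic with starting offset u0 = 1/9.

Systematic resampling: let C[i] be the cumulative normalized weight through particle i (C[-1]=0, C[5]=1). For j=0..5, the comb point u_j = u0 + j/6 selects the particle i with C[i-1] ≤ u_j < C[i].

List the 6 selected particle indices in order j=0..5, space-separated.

2 3 3 3 4 5

C = [1/22, 1/22, 3/11, 15/22, 10/11, 1]
j=0: u_0=1/9 ∈ [1/22, 3/11) → index 2
j=1: u_1=5/18 ∈ [3/11, 15/22) → index 3
j=2: u_2=4/9 ∈ [3/11, 15/22) → index 3
j=3: u_3=11/18 ∈ [3/11, 15/22) → index 3
j=4: u_4=7/9 ∈ [15/22, 10/11) → index 4
j=5: u_5=17/18 ∈ [10/11, 1) → index 5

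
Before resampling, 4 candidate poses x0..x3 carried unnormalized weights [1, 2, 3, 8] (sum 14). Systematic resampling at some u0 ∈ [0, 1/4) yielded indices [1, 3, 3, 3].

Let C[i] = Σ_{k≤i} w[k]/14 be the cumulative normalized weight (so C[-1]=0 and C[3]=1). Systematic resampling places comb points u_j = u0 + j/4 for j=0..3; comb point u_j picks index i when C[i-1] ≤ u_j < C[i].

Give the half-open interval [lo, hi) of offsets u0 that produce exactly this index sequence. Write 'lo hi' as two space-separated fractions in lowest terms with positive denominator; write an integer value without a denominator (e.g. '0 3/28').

C = [1/14, 3/14, 3/7, 1]
j=0 picked index 1: u0 ∈ [1/14, 3/14)
j=1 picked index 3: u0 ∈ [5/28, 3/4)
j=2 picked index 3: u0 ∈ [-1/14, 1/2)
j=3 picked index 3: u0 ∈ [-9/28, 1/4)
intersection: [5/28, 3/14)

5/28 3/14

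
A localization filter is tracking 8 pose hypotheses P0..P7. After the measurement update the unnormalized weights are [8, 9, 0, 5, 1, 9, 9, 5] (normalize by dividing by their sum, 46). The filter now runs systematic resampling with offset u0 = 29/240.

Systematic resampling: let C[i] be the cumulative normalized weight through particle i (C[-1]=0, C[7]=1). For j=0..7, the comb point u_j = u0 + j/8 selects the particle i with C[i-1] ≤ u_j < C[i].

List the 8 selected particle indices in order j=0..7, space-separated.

0 1 3 4 5 6 6 7

C = [4/23, 17/46, 17/46, 11/23, 1/2, 16/23, 41/46, 1]
j=0: u_0=29/240 ∈ [0, 4/23) → index 0
j=1: u_1=59/240 ∈ [4/23, 17/46) → index 1
j=2: u_2=89/240 ∈ [17/46, 11/23) → index 3
j=3: u_3=119/240 ∈ [11/23, 1/2) → index 4
j=4: u_4=149/240 ∈ [1/2, 16/23) → index 5
j=5: u_5=179/240 ∈ [16/23, 41/46) → index 6
j=6: u_6=209/240 ∈ [16/23, 41/46) → index 6
j=7: u_7=239/240 ∈ [41/46, 1) → index 7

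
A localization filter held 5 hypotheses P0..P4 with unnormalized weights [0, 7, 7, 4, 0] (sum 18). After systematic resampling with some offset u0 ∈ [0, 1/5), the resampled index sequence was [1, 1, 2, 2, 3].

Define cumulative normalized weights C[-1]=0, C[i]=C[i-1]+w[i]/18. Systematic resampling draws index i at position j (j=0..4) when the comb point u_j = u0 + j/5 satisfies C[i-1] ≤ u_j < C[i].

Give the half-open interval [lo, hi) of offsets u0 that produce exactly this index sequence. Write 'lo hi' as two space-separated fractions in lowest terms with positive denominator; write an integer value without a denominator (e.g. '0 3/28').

C = [0, 7/18, 7/9, 1, 1]
j=0 picked index 1: u0 ∈ [0, 7/18)
j=1 picked index 1: u0 ∈ [-1/5, 17/90)
j=2 picked index 2: u0 ∈ [-1/90, 17/45)
j=3 picked index 2: u0 ∈ [-19/90, 8/45)
j=4 picked index 3: u0 ∈ [-1/45, 1/5)
intersection: [0, 8/45)

0 8/45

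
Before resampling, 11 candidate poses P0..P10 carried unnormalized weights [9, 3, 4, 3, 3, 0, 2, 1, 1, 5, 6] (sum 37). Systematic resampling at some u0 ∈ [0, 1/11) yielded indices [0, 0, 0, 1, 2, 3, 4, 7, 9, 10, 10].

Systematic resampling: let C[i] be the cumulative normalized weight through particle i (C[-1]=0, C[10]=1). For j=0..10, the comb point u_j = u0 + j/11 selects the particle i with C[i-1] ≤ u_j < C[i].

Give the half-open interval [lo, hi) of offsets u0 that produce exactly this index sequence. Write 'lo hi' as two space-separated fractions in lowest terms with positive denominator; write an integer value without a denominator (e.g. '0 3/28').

C = [9/37, 12/37, 16/37, 19/37, 22/37, 22/37, 24/37, 25/37, 26/37, 31/37, 1]
j=0 picked index 0: u0 ∈ [0, 9/37)
j=1 picked index 0: u0 ∈ [-1/11, 62/407)
j=2 picked index 0: u0 ∈ [-2/11, 25/407)
j=3 picked index 1: u0 ∈ [-12/407, 21/407)
j=4 picked index 2: u0 ∈ [-16/407, 28/407)
j=5 picked index 3: u0 ∈ [-9/407, 24/407)
j=6 picked index 4: u0 ∈ [-13/407, 20/407)
j=7 picked index 7: u0 ∈ [5/407, 16/407)
j=8 picked index 9: u0 ∈ [-10/407, 45/407)
j=9 picked index 10: u0 ∈ [8/407, 2/11)
j=10 picked index 10: u0 ∈ [-29/407, 1/11)
intersection: [8/407, 16/407)

8/407 16/407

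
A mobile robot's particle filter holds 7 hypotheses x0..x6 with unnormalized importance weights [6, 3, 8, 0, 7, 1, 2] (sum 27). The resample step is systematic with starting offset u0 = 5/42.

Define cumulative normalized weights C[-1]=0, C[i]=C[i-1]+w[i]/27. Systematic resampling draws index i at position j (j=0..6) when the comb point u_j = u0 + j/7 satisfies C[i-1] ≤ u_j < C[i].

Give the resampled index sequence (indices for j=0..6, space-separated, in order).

0 1 2 2 4 4 6

C = [2/9, 1/3, 17/27, 17/27, 8/9, 25/27, 1]
j=0: u_0=5/42 ∈ [0, 2/9) → index 0
j=1: u_1=11/42 ∈ [2/9, 1/3) → index 1
j=2: u_2=17/42 ∈ [1/3, 17/27) → index 2
j=3: u_3=23/42 ∈ [1/3, 17/27) → index 2
j=4: u_4=29/42 ∈ [17/27, 8/9) → index 4
j=5: u_5=5/6 ∈ [17/27, 8/9) → index 4
j=6: u_6=41/42 ∈ [25/27, 1) → index 6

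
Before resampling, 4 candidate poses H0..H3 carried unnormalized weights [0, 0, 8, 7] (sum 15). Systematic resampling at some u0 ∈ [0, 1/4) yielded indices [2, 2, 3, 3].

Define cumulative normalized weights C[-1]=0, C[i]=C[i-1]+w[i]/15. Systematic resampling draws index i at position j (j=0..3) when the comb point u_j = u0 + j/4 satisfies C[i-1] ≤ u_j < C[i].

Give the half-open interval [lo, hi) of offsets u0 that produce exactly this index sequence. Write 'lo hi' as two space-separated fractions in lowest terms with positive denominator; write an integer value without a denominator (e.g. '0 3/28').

1/30 1/4

C = [0, 0, 8/15, 1]
j=0 picked index 2: u0 ∈ [0, 8/15)
j=1 picked index 2: u0 ∈ [-1/4, 17/60)
j=2 picked index 3: u0 ∈ [1/30, 1/2)
j=3 picked index 3: u0 ∈ [-13/60, 1/4)
intersection: [1/30, 1/4)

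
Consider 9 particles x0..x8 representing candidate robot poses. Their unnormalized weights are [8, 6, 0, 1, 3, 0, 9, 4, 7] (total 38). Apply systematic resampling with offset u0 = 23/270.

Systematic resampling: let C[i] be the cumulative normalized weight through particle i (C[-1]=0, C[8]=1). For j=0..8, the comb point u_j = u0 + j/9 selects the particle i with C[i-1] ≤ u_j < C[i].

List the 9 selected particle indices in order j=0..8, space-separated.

0 0 1 4 6 6 7 8 8

C = [4/19, 7/19, 7/19, 15/38, 9/19, 9/19, 27/38, 31/38, 1]
j=0: u_0=23/270 ∈ [0, 4/19) → index 0
j=1: u_1=53/270 ∈ [0, 4/19) → index 0
j=2: u_2=83/270 ∈ [4/19, 7/19) → index 1
j=3: u_3=113/270 ∈ [15/38, 9/19) → index 4
j=4: u_4=143/270 ∈ [9/19, 27/38) → index 6
j=5: u_5=173/270 ∈ [9/19, 27/38) → index 6
j=6: u_6=203/270 ∈ [27/38, 31/38) → index 7
j=7: u_7=233/270 ∈ [31/38, 1) → index 8
j=8: u_8=263/270 ∈ [31/38, 1) → index 8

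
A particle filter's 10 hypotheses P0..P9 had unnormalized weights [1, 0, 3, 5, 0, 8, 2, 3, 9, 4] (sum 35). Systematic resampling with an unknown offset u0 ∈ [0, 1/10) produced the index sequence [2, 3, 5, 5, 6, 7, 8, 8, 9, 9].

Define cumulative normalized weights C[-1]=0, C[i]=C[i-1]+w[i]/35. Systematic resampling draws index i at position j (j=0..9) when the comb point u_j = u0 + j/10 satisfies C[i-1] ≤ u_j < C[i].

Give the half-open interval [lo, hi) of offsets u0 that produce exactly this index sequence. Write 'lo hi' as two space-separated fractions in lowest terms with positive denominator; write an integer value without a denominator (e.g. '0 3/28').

3/35 1/10

C = [1/35, 1/35, 4/35, 9/35, 9/35, 17/35, 19/35, 22/35, 31/35, 1]
j=0 picked index 2: u0 ∈ [1/35, 4/35)
j=1 picked index 3: u0 ∈ [1/70, 11/70)
j=2 picked index 5: u0 ∈ [2/35, 2/7)
j=3 picked index 5: u0 ∈ [-3/70, 13/70)
j=4 picked index 6: u0 ∈ [3/35, 1/7)
j=5 picked index 7: u0 ∈ [3/70, 9/70)
j=6 picked index 8: u0 ∈ [1/35, 2/7)
j=7 picked index 8: u0 ∈ [-1/14, 13/70)
j=8 picked index 9: u0 ∈ [3/35, 1/5)
j=9 picked index 9: u0 ∈ [-1/70, 1/10)
intersection: [3/35, 1/10)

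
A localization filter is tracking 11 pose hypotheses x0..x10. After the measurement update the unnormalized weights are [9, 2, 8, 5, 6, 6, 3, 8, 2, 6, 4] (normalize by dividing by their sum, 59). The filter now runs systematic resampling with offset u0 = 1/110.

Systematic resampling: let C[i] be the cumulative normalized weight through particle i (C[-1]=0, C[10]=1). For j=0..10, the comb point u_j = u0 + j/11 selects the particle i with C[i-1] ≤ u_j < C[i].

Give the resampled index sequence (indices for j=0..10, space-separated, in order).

C = [9/59, 11/59, 19/59, 24/59, 30/59, 36/59, 39/59, 47/59, 49/59, 55/59, 1]
j=0: u_0=1/110 ∈ [0, 9/59) → index 0
j=1: u_1=1/10 ∈ [0, 9/59) → index 0
j=2: u_2=21/110 ∈ [11/59, 19/59) → index 2
j=3: u_3=31/110 ∈ [11/59, 19/59) → index 2
j=4: u_4=41/110 ∈ [19/59, 24/59) → index 3
j=5: u_5=51/110 ∈ [24/59, 30/59) → index 4
j=6: u_6=61/110 ∈ [30/59, 36/59) → index 5
j=7: u_7=71/110 ∈ [36/59, 39/59) → index 6
j=8: u_8=81/110 ∈ [39/59, 47/59) → index 7
j=9: u_9=91/110 ∈ [47/59, 49/59) → index 8
j=10: u_10=101/110 ∈ [49/59, 55/59) → index 9

0 0 2 2 3 4 5 6 7 8 9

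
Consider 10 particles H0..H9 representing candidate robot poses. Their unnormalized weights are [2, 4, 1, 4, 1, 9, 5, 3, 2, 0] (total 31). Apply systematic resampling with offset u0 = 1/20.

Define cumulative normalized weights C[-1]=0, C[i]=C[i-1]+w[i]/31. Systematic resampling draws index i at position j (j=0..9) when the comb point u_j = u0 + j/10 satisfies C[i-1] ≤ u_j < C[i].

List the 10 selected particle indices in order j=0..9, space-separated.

0 1 3 3 5 5 5 6 7 8

C = [2/31, 6/31, 7/31, 11/31, 12/31, 21/31, 26/31, 29/31, 1, 1]
j=0: u_0=1/20 ∈ [0, 2/31) → index 0
j=1: u_1=3/20 ∈ [2/31, 6/31) → index 1
j=2: u_2=1/4 ∈ [7/31, 11/31) → index 3
j=3: u_3=7/20 ∈ [7/31, 11/31) → index 3
j=4: u_4=9/20 ∈ [12/31, 21/31) → index 5
j=5: u_5=11/20 ∈ [12/31, 21/31) → index 5
j=6: u_6=13/20 ∈ [12/31, 21/31) → index 5
j=7: u_7=3/4 ∈ [21/31, 26/31) → index 6
j=8: u_8=17/20 ∈ [26/31, 29/31) → index 7
j=9: u_9=19/20 ∈ [29/31, 1) → index 8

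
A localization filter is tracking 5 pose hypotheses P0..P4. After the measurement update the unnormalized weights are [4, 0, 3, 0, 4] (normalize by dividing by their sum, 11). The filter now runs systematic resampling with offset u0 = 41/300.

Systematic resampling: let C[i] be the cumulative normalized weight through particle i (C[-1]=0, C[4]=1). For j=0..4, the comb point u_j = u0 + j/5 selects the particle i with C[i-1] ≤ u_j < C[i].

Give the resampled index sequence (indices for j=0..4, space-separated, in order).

0 0 2 4 4

C = [4/11, 4/11, 7/11, 7/11, 1]
j=0: u_0=41/300 ∈ [0, 4/11) → index 0
j=1: u_1=101/300 ∈ [0, 4/11) → index 0
j=2: u_2=161/300 ∈ [4/11, 7/11) → index 2
j=3: u_3=221/300 ∈ [7/11, 1) → index 4
j=4: u_4=281/300 ∈ [7/11, 1) → index 4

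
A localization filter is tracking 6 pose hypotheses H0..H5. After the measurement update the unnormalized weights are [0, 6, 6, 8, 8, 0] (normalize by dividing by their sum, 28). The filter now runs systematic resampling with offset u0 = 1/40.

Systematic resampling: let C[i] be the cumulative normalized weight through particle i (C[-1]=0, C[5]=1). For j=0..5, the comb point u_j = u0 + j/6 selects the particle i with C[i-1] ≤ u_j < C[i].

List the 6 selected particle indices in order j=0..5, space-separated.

C = [0, 3/14, 3/7, 5/7, 1, 1]
j=0: u_0=1/40 ∈ [0, 3/14) → index 1
j=1: u_1=23/120 ∈ [0, 3/14) → index 1
j=2: u_2=43/120 ∈ [3/14, 3/7) → index 2
j=3: u_3=21/40 ∈ [3/7, 5/7) → index 3
j=4: u_4=83/120 ∈ [3/7, 5/7) → index 3
j=5: u_5=103/120 ∈ [5/7, 1) → index 4

1 1 2 3 3 4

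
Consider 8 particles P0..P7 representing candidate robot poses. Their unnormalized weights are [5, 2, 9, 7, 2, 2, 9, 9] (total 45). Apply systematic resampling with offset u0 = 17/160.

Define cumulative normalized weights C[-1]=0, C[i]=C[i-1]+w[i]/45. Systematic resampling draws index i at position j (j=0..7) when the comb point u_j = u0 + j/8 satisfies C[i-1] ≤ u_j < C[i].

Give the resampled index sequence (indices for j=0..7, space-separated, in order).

0 2 3 3 6 6 7 7

C = [1/9, 7/45, 16/45, 23/45, 5/9, 3/5, 4/5, 1]
j=0: u_0=17/160 ∈ [0, 1/9) → index 0
j=1: u_1=37/160 ∈ [7/45, 16/45) → index 2
j=2: u_2=57/160 ∈ [16/45, 23/45) → index 3
j=3: u_3=77/160 ∈ [16/45, 23/45) → index 3
j=4: u_4=97/160 ∈ [3/5, 4/5) → index 6
j=5: u_5=117/160 ∈ [3/5, 4/5) → index 6
j=6: u_6=137/160 ∈ [4/5, 1) → index 7
j=7: u_7=157/160 ∈ [4/5, 1) → index 7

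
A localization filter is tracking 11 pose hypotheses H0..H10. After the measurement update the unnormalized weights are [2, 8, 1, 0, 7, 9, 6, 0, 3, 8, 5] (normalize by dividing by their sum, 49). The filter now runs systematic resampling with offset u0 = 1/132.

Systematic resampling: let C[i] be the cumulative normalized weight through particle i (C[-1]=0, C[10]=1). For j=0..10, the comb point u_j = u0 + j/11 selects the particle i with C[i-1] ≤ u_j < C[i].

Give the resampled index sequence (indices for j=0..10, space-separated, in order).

0 1 1 4 5 5 6 6 9 9 10

C = [2/49, 10/49, 11/49, 11/49, 18/49, 27/49, 33/49, 33/49, 36/49, 44/49, 1]
j=0: u_0=1/132 ∈ [0, 2/49) → index 0
j=1: u_1=13/132 ∈ [2/49, 10/49) → index 1
j=2: u_2=25/132 ∈ [2/49, 10/49) → index 1
j=3: u_3=37/132 ∈ [11/49, 18/49) → index 4
j=4: u_4=49/132 ∈ [18/49, 27/49) → index 5
j=5: u_5=61/132 ∈ [18/49, 27/49) → index 5
j=6: u_6=73/132 ∈ [27/49, 33/49) → index 6
j=7: u_7=85/132 ∈ [27/49, 33/49) → index 6
j=8: u_8=97/132 ∈ [36/49, 44/49) → index 9
j=9: u_9=109/132 ∈ [36/49, 44/49) → index 9
j=10: u_10=11/12 ∈ [44/49, 1) → index 10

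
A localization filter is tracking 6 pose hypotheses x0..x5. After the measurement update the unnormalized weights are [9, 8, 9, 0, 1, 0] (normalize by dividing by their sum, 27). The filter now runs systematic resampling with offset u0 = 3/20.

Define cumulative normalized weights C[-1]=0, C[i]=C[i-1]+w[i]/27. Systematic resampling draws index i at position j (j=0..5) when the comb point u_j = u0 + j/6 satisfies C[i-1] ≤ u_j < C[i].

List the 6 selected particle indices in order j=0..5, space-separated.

C = [1/3, 17/27, 26/27, 26/27, 1, 1]
j=0: u_0=3/20 ∈ [0, 1/3) → index 0
j=1: u_1=19/60 ∈ [0, 1/3) → index 0
j=2: u_2=29/60 ∈ [1/3, 17/27) → index 1
j=3: u_3=13/20 ∈ [17/27, 26/27) → index 2
j=4: u_4=49/60 ∈ [17/27, 26/27) → index 2
j=5: u_5=59/60 ∈ [26/27, 1) → index 4

0 0 1 2 2 4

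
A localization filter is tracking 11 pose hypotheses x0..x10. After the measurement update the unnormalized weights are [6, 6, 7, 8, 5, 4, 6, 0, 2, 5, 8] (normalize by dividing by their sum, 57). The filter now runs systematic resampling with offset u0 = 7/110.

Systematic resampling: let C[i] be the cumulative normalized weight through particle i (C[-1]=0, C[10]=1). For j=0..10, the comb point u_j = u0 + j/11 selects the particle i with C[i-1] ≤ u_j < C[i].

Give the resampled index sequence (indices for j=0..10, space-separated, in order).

0 1 2 3 3 4 5 6 9 10 10

C = [2/19, 4/19, 1/3, 9/19, 32/57, 12/19, 14/19, 14/19, 44/57, 49/57, 1]
j=0: u_0=7/110 ∈ [0, 2/19) → index 0
j=1: u_1=17/110 ∈ [2/19, 4/19) → index 1
j=2: u_2=27/110 ∈ [4/19, 1/3) → index 2
j=3: u_3=37/110 ∈ [1/3, 9/19) → index 3
j=4: u_4=47/110 ∈ [1/3, 9/19) → index 3
j=5: u_5=57/110 ∈ [9/19, 32/57) → index 4
j=6: u_6=67/110 ∈ [32/57, 12/19) → index 5
j=7: u_7=7/10 ∈ [12/19, 14/19) → index 6
j=8: u_8=87/110 ∈ [44/57, 49/57) → index 9
j=9: u_9=97/110 ∈ [49/57, 1) → index 10
j=10: u_10=107/110 ∈ [49/57, 1) → index 10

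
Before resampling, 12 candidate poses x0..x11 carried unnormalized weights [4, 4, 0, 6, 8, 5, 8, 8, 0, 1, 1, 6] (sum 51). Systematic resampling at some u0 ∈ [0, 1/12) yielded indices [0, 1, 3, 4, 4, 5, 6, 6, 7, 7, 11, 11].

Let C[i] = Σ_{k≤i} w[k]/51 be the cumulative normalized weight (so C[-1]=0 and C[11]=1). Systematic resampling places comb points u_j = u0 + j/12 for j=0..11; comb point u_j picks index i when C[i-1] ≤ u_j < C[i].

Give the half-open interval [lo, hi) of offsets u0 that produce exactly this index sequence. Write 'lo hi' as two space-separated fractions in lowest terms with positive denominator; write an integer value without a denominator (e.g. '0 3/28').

C = [4/51, 8/51, 8/51, 14/51, 22/51, 9/17, 35/51, 43/51, 43/51, 44/51, 15/17, 1]
j=0 picked index 0: u0 ∈ [0, 4/51)
j=1 picked index 1: u0 ∈ [-1/204, 5/68)
j=2 picked index 3: u0 ∈ [-1/102, 11/102)
j=3 picked index 4: u0 ∈ [5/204, 37/204)
j=4 picked index 4: u0 ∈ [-1/17, 5/51)
j=5 picked index 5: u0 ∈ [1/68, 23/204)
j=6 picked index 6: u0 ∈ [1/34, 19/102)
j=7 picked index 6: u0 ∈ [-11/204, 7/68)
j=8 picked index 7: u0 ∈ [1/51, 3/17)
j=9 picked index 7: u0 ∈ [-13/204, 19/204)
j=10 picked index 11: u0 ∈ [5/102, 1/6)
j=11 picked index 11: u0 ∈ [-7/204, 1/12)
intersection: [5/102, 5/68)

5/102 5/68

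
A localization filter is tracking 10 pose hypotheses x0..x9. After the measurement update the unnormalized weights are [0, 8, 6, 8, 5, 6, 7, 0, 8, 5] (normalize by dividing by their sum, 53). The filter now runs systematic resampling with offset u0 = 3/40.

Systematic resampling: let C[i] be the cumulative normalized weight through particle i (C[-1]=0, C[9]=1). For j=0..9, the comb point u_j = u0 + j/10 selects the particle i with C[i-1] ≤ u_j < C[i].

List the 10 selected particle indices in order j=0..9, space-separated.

1 2 3 3 4 5 6 8 8 9

C = [0, 8/53, 14/53, 22/53, 27/53, 33/53, 40/53, 40/53, 48/53, 1]
j=0: u_0=3/40 ∈ [0, 8/53) → index 1
j=1: u_1=7/40 ∈ [8/53, 14/53) → index 2
j=2: u_2=11/40 ∈ [14/53, 22/53) → index 3
j=3: u_3=3/8 ∈ [14/53, 22/53) → index 3
j=4: u_4=19/40 ∈ [22/53, 27/53) → index 4
j=5: u_5=23/40 ∈ [27/53, 33/53) → index 5
j=6: u_6=27/40 ∈ [33/53, 40/53) → index 6
j=7: u_7=31/40 ∈ [40/53, 48/53) → index 8
j=8: u_8=7/8 ∈ [40/53, 48/53) → index 8
j=9: u_9=39/40 ∈ [48/53, 1) → index 9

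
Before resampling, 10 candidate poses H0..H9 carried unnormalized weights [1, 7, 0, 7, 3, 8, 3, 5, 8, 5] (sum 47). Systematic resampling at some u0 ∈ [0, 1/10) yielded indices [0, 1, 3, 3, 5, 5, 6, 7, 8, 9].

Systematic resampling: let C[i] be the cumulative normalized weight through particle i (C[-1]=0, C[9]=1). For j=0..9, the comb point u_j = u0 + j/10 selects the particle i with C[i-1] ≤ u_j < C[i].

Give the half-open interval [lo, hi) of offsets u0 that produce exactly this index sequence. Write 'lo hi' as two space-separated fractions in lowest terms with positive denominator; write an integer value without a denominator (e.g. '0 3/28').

0 4/235

C = [1/47, 8/47, 8/47, 15/47, 18/47, 26/47, 29/47, 34/47, 42/47, 1]
j=0 picked index 0: u0 ∈ [0, 1/47)
j=1 picked index 1: u0 ∈ [-37/470, 33/470)
j=2 picked index 3: u0 ∈ [-7/235, 28/235)
j=3 picked index 3: u0 ∈ [-61/470, 9/470)
j=4 picked index 5: u0 ∈ [-4/235, 36/235)
j=5 picked index 5: u0 ∈ [-11/94, 5/94)
j=6 picked index 6: u0 ∈ [-11/235, 4/235)
j=7 picked index 7: u0 ∈ [-39/470, 11/470)
j=8 picked index 8: u0 ∈ [-18/235, 22/235)
j=9 picked index 9: u0 ∈ [-3/470, 1/10)
intersection: [0, 4/235)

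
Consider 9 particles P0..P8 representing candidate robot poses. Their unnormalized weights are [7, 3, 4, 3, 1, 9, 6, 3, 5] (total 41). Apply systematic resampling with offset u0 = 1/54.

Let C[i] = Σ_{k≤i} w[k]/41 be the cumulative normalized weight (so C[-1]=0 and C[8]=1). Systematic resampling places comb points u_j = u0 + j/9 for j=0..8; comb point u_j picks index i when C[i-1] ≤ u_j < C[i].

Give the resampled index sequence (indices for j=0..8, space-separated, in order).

C = [7/41, 10/41, 14/41, 17/41, 18/41, 27/41, 33/41, 36/41, 1]
j=0: u_0=1/54 ∈ [0, 7/41) → index 0
j=1: u_1=7/54 ∈ [0, 7/41) → index 0
j=2: u_2=13/54 ∈ [7/41, 10/41) → index 1
j=3: u_3=19/54 ∈ [14/41, 17/41) → index 3
j=4: u_4=25/54 ∈ [18/41, 27/41) → index 5
j=5: u_5=31/54 ∈ [18/41, 27/41) → index 5
j=6: u_6=37/54 ∈ [27/41, 33/41) → index 6
j=7: u_7=43/54 ∈ [27/41, 33/41) → index 6
j=8: u_8=49/54 ∈ [36/41, 1) → index 8

0 0 1 3 5 5 6 6 8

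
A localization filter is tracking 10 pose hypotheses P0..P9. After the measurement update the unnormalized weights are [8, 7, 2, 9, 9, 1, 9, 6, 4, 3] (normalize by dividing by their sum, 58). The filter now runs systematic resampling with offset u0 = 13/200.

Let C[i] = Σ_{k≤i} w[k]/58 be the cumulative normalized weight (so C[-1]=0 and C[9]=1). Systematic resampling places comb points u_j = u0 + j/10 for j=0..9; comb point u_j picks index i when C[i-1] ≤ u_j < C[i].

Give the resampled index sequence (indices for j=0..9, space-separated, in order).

0 1 2 3 4 4 6 6 7 9

C = [4/29, 15/58, 17/58, 13/29, 35/58, 18/29, 45/58, 51/58, 55/58, 1]
j=0: u_0=13/200 ∈ [0, 4/29) → index 0
j=1: u_1=33/200 ∈ [4/29, 15/58) → index 1
j=2: u_2=53/200 ∈ [15/58, 17/58) → index 2
j=3: u_3=73/200 ∈ [17/58, 13/29) → index 3
j=4: u_4=93/200 ∈ [13/29, 35/58) → index 4
j=5: u_5=113/200 ∈ [13/29, 35/58) → index 4
j=6: u_6=133/200 ∈ [18/29, 45/58) → index 6
j=7: u_7=153/200 ∈ [18/29, 45/58) → index 6
j=8: u_8=173/200 ∈ [45/58, 51/58) → index 7
j=9: u_9=193/200 ∈ [55/58, 1) → index 9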